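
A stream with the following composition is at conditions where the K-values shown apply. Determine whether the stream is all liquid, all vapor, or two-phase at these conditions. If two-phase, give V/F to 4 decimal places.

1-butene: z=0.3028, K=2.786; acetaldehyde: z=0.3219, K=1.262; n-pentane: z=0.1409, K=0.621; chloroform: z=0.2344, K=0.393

two-phase, V/F = 0.6831

ΣzᵢKᵢ = 1.4295; Σzᵢ/Kᵢ = 1.1871.
Both exceed 1, so a two-phase solution exists.
Let ψ = V/F and solve Σ zᵢ(Kᵢ−1)/(1+ψ(Kᵢ−1)) = 0.
Newton iteration, ψ⁰ = 0.4:
  ψ = 0.4000: g = 0.14094, g' = -0.5255 → ψ = 0.6682
  ψ = 0.6682: g = 0.00745, g' = -0.4975 → ψ = 0.6832
  ψ = 0.6832: g = -0.00002, g' = -0.5008 → ψ = 0.6831
Converged at ψ = 0.6831.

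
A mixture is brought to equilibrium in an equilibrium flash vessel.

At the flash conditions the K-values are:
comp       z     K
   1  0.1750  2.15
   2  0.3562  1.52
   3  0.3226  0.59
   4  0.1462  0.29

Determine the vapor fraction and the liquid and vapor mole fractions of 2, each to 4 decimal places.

Rachford–Rice: g(ψ) = Σ zᵢ(Kᵢ−1)/(1+ψ(Kᵢ−1)) = 0.
g(0) = ΣzᵢKᵢ − 1 = 0.1504 and g(1) = 1 − Σzᵢ/Kᵢ = -0.3667, so a root lies in (0, 1).
Iterate (Newton) starting at ψ = 0.6:
  ψ = 0.6000: g = -0.09600, g' = -0.4561 → ψ = 0.3895
  ψ = 0.3895: g = -0.00787, g' = -0.3946 → ψ = 0.3696
  ψ = 0.3696: g = -0.00002, g' = -0.3925 → ψ = 0.3695
Converged at ψ = 0.3695.
Compositions from xᵢ = zᵢ/(1+ψ(Kᵢ−1)), yᵢ = Kᵢxᵢ:
  1: x = 0.1228, y = 0.2640
  2: x = 0.2988, y = 0.4542
  3: x = 0.3802, y = 0.2243
  4: x = 0.1982, y = 0.0575

ψ = 0.3695, x_2 = 0.2988, y_2 = 0.4542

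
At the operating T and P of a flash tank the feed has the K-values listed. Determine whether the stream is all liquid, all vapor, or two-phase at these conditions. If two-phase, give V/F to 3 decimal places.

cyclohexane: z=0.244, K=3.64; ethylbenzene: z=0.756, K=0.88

ΣzᵢKᵢ = 1.553; Σzᵢ/Kᵢ = 0.926.
Since Σzᵢ/Kᵢ < 1 the mixture is above its dew point — single vapor phase.

all vapor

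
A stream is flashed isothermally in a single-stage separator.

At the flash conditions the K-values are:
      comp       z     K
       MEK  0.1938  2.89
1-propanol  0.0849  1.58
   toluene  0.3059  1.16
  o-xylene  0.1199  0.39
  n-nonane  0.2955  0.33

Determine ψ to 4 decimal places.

ψ = 0.2746

Material balance + equilibrium reduce to Σ zᵢ(Kᵢ−1)/(1+ψ(Kᵢ−1)) = 0.
Feasibility: ΣzᵢKᵢ = 1.1933, Σzᵢ/Kᵢ = 1.5874 — both > 1, two phases present.
Newton iteration, ψ⁰ = 0.5:
  ψ = 0.5000: g = -0.13115, g' = -0.5992 → ψ = 0.2811
  ψ = 0.2811: g = -0.00384, g' = -0.5899 → ψ = 0.2746
Converged at ψ = 0.2746.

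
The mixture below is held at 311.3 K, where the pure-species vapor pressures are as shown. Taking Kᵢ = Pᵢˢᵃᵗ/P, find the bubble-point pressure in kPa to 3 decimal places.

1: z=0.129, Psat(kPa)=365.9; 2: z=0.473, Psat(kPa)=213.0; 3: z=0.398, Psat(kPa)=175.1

Pbub = 217.640 kPa

At the bubble point ψ → 0, so ΣzᵢKᵢ = 1 with Kᵢ = Pᵢˢᵃᵗ/P ⇒ P = ΣzᵢPᵢˢᵃᵗ.
P = 0.129·365.9 + 0.473·213.0 + 0.398·175.1 = 217.640 kPa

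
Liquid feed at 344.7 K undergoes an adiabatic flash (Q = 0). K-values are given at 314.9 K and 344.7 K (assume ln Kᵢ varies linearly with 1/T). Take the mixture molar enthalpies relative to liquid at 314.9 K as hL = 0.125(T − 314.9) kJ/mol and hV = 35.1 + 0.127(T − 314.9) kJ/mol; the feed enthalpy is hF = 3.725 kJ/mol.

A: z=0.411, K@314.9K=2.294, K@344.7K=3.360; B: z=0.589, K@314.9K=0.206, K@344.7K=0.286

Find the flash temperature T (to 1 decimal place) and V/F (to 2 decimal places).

T = 317.6 K, V/F = 0.10

Adiabatic flash: solve Rachford–Rice at each trial T, then check hF = ψ·hV(T) + (1−ψ)·hL(T).
  T = 314.9 K: K = (2.294, 0.206), RR gives ψ = 0.062, H_out = 2.192 kJ/mol
  T = 344.7 K: K = (3.360, 0.286), RR gives ψ = 0.326, H_out = 15.189 kJ/mol
  T = 329.8 K: K = (2.800, 0.245), RR gives ψ = 0.217, H_out = 9.481 kJ/mol
  T = 322.4 K: K = (2.542, 0.225), RR gives ψ = 0.148, H_out = 6.148 kJ/mol
  T = 318.6 K: K = (2.415, 0.215), RR gives ψ = 0.107, H_out = 4.233 kJ/mol
  T = 316.8 K: K = (2.356, 0.211), RR gives ψ = 0.086, H_out = 3.265 kJ/mol
  T = 317.7 K: K = (2.385, 0.213), RR gives ψ = 0.097, H_out = 3.754 kJ/mol
Linear interpolation between T = 316.8 (H_out = 3.265) and T = 317.7 (H_out = 3.754) on hF = 3.725 gives T ≈ 317.6 K, at which ψ = 0.10.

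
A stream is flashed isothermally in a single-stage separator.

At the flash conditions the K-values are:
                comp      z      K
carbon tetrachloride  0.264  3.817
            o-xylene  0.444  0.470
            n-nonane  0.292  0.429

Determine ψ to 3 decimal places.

Rachford–Rice: g(ψ) = Σ zᵢ(Kᵢ−1)/(1+ψ(Kᵢ−1)) = 0.
g(0) = ΣzᵢKᵢ − 1 = 0.342 and g(1) = 1 − Σzᵢ/Kᵢ = -0.694, so a root lies in (0, 1).
Newton iteration, ψ⁰ = 0.5:
  ψ = 0.500: g = -0.2447, g' = -0.779 → ψ = 0.186
  ψ = 0.186: g = 0.0408, g' = -1.176 → ψ = 0.220
  ψ = 0.220: g = 0.0017, g' = -1.082 → ψ = 0.222
Converged at ψ = 0.222.

ψ = 0.222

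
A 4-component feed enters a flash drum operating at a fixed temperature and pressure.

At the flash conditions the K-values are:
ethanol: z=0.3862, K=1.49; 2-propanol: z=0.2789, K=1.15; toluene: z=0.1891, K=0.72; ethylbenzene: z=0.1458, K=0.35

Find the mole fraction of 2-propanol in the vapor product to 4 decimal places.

Material balance + equilibrium reduce to Σ zᵢ(Kᵢ−1)/(1+ψ(Kᵢ−1)) = 0.
Check two-phase: ΣzᵢKᵢ = 1.0834 > 1 and Σzᵢ/Kᵢ = 1.1809 > 1, so g(0) = 0.0834 > 0 and g(1) = -0.1809 < 0.
Newton–Raphson from ψ = 0.5:
  ψ = 0.5000: g = -0.01105, g' = -0.2205 → ψ = 0.4499
  ψ = 0.4499: g = -0.00027, g' = -0.2102 → ψ = 0.4486
Converged at ψ = 0.4486.
Compositions from xᵢ = zᵢ/(1+ψ(Kᵢ−1)), yᵢ = Kᵢxᵢ:
  ethanol: x = 0.3166, y = 0.4717
  2-propanol: x = 0.2613, y = 0.3005
  toluene: x = 0.2163, y = 0.1557
  ethylbenzene: x = 0.2058, y = 0.0720

y_2-propanol = 0.3005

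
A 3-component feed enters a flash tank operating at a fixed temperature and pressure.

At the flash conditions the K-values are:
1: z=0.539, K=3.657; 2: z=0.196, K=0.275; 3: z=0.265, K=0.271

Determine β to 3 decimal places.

β = 0.568

Newton iteration, β⁰ = 0.31:
  β = 0.310: g = 0.3524, g' = -1.551 → β = 0.537
  β = 0.537: g = 0.0396, g' = -1.303 → β = 0.568
Converged at β = 0.568.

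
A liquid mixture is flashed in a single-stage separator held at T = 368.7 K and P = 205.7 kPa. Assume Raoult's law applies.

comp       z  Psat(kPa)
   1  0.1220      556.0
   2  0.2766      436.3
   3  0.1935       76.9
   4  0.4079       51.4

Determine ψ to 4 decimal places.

Raoult's law: Kᵢ = Pᵢˢᵃᵗ/P = Pᵢˢᵃᵗ/205.7.
  K_1 = 556.0/205.7 = 2.702965, K_2 = 436.3/205.7 = 2.121050, K_3 = 76.9/205.7 = 0.373845, K_4 = 51.4/205.7 = 0.249878
Newton–Raphson from ψ = 0.5:
  ψ = 0.5000: g = -0.35507, g' = -0.9944 → ψ = 0.1429
  ψ = 0.1429: g = -0.04144, g' = -0.8665 → ψ = 0.0951
  ψ = 0.0951: g = 0.00069, g' = -0.8978 → ψ = 0.0959
Converged at ψ = 0.0959.

ψ = 0.0959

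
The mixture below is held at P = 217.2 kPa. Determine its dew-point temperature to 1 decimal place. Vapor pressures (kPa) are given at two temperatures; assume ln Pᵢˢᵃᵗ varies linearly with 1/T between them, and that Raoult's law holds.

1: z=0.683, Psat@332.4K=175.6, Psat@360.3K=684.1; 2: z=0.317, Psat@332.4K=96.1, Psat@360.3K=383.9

Dew-point temperature: Σzᵢ·P/Pᵢˢᵃᵗ(T) = 1. Interpolate ln Pᵢˢᵃᵗ = aᵢ + bᵢ/T.
  T = 332.4 K: ΣzᵢP/Pᵢˢᵃᵗ = 1.5613
  T = 360.3 K: ΣzᵢP/Pᵢˢᵃᵗ = 0.3962
  T = 346.4 K: ΣzᵢP/Pᵢˢᵃᵗ = 0.7632
  T = 339.4 K: ΣzᵢP/Pᵢˢᵃᵗ = 1.0835
  T = 342.9 K: ΣzᵢP/Pᵢˢᵃᵗ = 0.9077
  T = 341.1 K: ΣzᵢP/Pᵢˢᵃᵗ = 0.9938
Interpolating between 339.4 K and 341.1 K gives T ≈ 341.0 K.

T = 341.0 K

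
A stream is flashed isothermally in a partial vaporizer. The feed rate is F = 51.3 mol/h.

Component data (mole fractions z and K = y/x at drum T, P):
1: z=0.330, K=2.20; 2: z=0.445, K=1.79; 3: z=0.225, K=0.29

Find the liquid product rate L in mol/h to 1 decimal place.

Rachford–Rice: g(V/F) = Σ zᵢ(Kᵢ−1)/(1+V/F(Kᵢ−1)) = 0.
Feasibility: ΣzᵢKᵢ = 1.588, Σzᵢ/Kᵢ = 1.174 — both > 1, two phases present.
Newton–Raphson from V/F = 0.5:
  V/F = 0.500: g = 0.2518, g' = -0.601 → V/F = 0.919
  V/F = 0.919: g = -0.0677, g' = -1.140 → V/F = 0.860
  V/F = 0.860: g = -0.0057, g' = -0.961 → V/F = 0.854
Converged at V/F = 0.854.
Then V = V/F·F = 0.8537·51.3 = 43.8 mol/h and L = F − V = 7.5 mol/h.

L = 7.5 mol/h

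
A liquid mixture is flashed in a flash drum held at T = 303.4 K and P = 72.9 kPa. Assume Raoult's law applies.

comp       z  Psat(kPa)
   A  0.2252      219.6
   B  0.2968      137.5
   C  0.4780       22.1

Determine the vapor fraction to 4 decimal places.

ψ = 0.3806

Raoult's law: Kᵢ = Pᵢˢᵃᵗ/P = Pᵢˢᵃᵗ/72.9.
  K_A = 219.6/72.9 = 3.012346, K_B = 137.5/72.9 = 1.886145, K_C = 22.1/72.9 = 0.303155
Rachford–Rice: g(ψ) = Σ zᵢ(Kᵢ−1)/(1+ψ(Kᵢ−1)) = 0.
Feasibility: ΣzᵢKᵢ = 1.3831, Σzᵢ/Kᵢ = 1.8089 — both > 1, two phases present.
Newton iteration, ψ⁰ = 0.31:
  ψ = 0.3100: g = 0.06054, g' = -0.8669 → ψ = 0.3798
  ψ = 0.3798: g = 0.00064, g' = -0.8527 → ψ = 0.3806
Converged at ψ = 0.3806.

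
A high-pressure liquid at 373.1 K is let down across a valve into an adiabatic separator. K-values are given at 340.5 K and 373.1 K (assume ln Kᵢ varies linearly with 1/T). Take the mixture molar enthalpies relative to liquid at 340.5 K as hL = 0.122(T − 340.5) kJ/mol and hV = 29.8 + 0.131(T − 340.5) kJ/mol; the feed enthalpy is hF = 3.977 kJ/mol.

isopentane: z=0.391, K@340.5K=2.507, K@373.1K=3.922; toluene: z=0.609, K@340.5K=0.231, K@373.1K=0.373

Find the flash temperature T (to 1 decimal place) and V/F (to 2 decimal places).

Adiabatic flash: solve Rachford–Rice at each trial T, then check hF = ψ·hV(T) + (1−ψ)·hL(T).
  T = 340.5 K: K = (2.507, 0.231), RR gives ψ = 0.104, H_out = 3.109 kJ/mol
  T = 373.1 K: K = (3.922, 0.373), RR gives ψ = 0.415, H_out = 16.472 kJ/mol
  T = 356.8 K: K = (3.168, 0.297), RR gives ψ = 0.275, H_out = 10.226 kJ/mol
  T = 348.6 K: K = (2.824, 0.262), RR gives ψ = 0.196, H_out = 6.849 kJ/mol
  T = 344.6 K: K = (2.665, 0.247), RR gives ψ = 0.153, H_out = 5.068 kJ/mol
  T = 342.6 K: K = (2.587, 0.239), RR gives ψ = 0.130, H_out = 4.132 kJ/mol
Linear interpolation between T = 340.5 (H_out = 3.109) and T = 342.6 (H_out = 4.132) on hF = 3.977 gives T ≈ 342.3 K, at which ψ = 0.13.

T = 342.3 K, V/F = 0.13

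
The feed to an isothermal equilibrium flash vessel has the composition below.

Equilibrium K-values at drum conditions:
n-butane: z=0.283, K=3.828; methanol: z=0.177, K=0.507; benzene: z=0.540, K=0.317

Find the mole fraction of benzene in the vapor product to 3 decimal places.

Rachford–Rice: g(β) = Σ zᵢ(Kᵢ−1)/(1+β(Kᵢ−1)) = 0.
g(0) = ΣzᵢKᵢ − 1 = 0.344 and g(1) = 1 − Σzᵢ/Kᵢ = -1.127, so a root lies in (0, 1).
Newton iteration, β⁰ = 0.57:
  β = 0.570: g = -0.4189, g' = -1.090 → β = 0.186
  β = 0.186: g = 0.0061, g' = -1.355 → β = 0.190
Converged at β = 0.190.
Compositions from xᵢ = zᵢ/(1+β(Kᵢ−1)), yᵢ = Kᵢxᵢ:
  n-butane: x = 0.184, y = 0.704
  methanol: x = 0.195, y = 0.099
  benzene: x = 0.621, y = 0.197

y_benzene = 0.197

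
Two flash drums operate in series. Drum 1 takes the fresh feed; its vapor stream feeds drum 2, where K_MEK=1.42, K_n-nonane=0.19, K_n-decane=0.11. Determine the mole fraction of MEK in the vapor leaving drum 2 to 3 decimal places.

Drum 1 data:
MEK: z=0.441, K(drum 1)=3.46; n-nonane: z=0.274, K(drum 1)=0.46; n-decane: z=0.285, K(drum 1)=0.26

y_MEK (drum 2) = 0.948

Drum 1:
Rachford–Rice: g(ψ₁) = Σ zᵢ(Kᵢ−1)/(1+ψ₁(Kᵢ−1)) = 0.
g(0) = ΣzᵢKᵢ − 1 = 0.726 and g(1) = 1 − Σzᵢ/Kᵢ = -0.819, so a root lies in (0, 1).
Newton–Raphson from ψ₁ = 0.33:
  ψ₁ = 0.330: g = 0.1397, g' = -1.205 → ψ₁ = 0.446
  ψ₁ = 0.446: g = 0.0076, g' = -1.093 → ψ₁ = 0.453
Converged at ψ₁ = 0.453.
Drum-1 compositions:
  MEK: x = 0.209, y = 0.722
  n-nonane: x = 0.363, y = 0.167
  n-decane: x = 0.429, y = 0.111
Drum-2 feed = drum-1 vapor: z₂ = (0.7217, 0.1669, 0.1115).
Drum 2:
Let ψ₂ = V/F and solve Σ zᵢ(Kᵢ−1)/(1+ψ₂(Kᵢ−1)) = 0.
Feasibility: ΣzᵢKᵢ = 1.069, Σzᵢ/Kᵢ = 2.400 — both > 1, two phases present.
Iterate (Newton) starting at ψ₂ = 0.54:
  ψ₂ = 0.540: g = -0.1841, g' = -0.758 → ψ₂ = 0.297
  ψ₂ = 0.297: g = -0.0433, g' = -0.454 → ψ₂ = 0.201
  ψ₂ = 0.201: g = -0.0029, g' = -0.396 → ψ₂ = 0.194
Converged at ψ₂ = 0.194.
  MEK: x = 0.667, y = 0.948
  n-nonane: x = 0.198, y = 0.038
  n-decane: x = 0.135, y = 0.015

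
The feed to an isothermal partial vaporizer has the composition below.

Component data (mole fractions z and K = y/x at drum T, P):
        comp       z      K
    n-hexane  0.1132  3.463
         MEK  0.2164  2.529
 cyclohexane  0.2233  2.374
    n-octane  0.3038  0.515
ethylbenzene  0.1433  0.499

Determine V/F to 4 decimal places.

Rachford–Rice: g(V/F) = Σ zᵢ(Kᵢ−1)/(1+V/F(Kᵢ−1)) = 0.
Feasibility: ΣzᵢKᵢ = 1.6974, Σzᵢ/Kᵢ = 1.0894 — both > 1, two phases present.
Iterate (Newton) starting at V/F = 0.5:
  V/F = 0.5000: g = 0.20403, g' = -0.6371 → V/F = 0.8203
  V/F = 0.8203: g = 0.01678, g' = -0.5688 → V/F = 0.8498
  V/F = 0.8498: g = -0.00006, g' = -0.5731 → V/F = 0.8497
Converged at V/F = 0.8497.

V/F = 0.8497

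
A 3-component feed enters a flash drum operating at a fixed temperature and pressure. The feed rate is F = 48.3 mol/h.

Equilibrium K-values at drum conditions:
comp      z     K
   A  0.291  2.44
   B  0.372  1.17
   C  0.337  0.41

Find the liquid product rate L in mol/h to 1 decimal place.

L = 22.0 mol/h

Newton iteration, ψ⁰ = 0.5:
  ψ = 0.500: g = 0.0199, g' = -0.449 → ψ = 0.544
Converged at ψ = 0.544.
Then V = ψ·F = 0.5441·48.3 = 26.3 mol/h and L = F − V = 22.0 mol/h.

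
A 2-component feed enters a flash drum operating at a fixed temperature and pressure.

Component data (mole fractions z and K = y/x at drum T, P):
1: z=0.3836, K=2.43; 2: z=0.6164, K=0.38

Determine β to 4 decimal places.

β = 0.1877

Material balance + equilibrium reduce to Σ zᵢ(Kᵢ−1)/(1+β(Kᵢ−1)) = 0.
Check two-phase: ΣzᵢKᵢ = 1.1664 > 1 and Σzᵢ/Kᵢ = 1.7800 > 1, so g(0) = 0.1664 > 0 and g(1) = -0.7800 < 0.
Binary case is linear: z₁(K₁−1)(1+β(K₂−1)) + z₂(K₂−1)(1+β(K₁−1)) = 0
⇒ β = [z₁(K₁−1)+z₂(K₂−1)] / [−(K₁−1)(K₂−1)] = 0.16638/0.88660 = 0.1877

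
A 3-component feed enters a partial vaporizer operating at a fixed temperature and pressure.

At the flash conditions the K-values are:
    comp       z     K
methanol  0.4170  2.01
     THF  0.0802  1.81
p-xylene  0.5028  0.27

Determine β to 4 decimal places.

Let β = V/F and solve Σ zᵢ(Kᵢ−1)/(1+β(Kᵢ−1)) = 0.
Feasibility: ΣzᵢKᵢ = 1.1191, Σzᵢ/Kᵢ = 2.1140 — both > 1, two phases present.
Newton iteration, β⁰ = 0.35:
  β = 0.3500: g = -0.13122, g' = -0.7475 → β = 0.1745
  β = 0.1745: g = -0.00562, g' = -0.6997 → β = 0.1664
Converged at β = 0.1664.

β = 0.1664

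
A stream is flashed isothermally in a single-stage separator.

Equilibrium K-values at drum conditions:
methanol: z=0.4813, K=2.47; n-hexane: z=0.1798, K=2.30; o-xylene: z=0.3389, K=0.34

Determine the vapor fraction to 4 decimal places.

Let ψ = V/F and solve Σ zᵢ(Kᵢ−1)/(1+ψ(Kᵢ−1)) = 0.
Feasibility: ΣzᵢKᵢ = 1.7176, Σzᵢ/Kᵢ = 1.2698 — both > 1, two phases present.
Newton–Raphson from ψ = 0.43:
  ψ = 0.4300: g = 0.27112, g' = -0.8033 → ψ = 0.7675
  ψ = 0.7675: g = -0.00386, g' = -0.9121 → ψ = 0.7633
Converged at ψ = 0.7633.

ψ = 0.7633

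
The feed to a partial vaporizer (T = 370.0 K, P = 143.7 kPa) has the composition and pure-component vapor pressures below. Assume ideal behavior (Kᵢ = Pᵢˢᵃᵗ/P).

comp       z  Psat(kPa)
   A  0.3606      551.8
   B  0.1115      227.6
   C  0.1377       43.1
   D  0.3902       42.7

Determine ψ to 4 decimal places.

Raoult's law: Kᵢ = Pᵢˢᵃᵗ/P = Pᵢˢᵃᵗ/143.7.
  K_A = 551.8/143.7 = 3.839944, K_B = 227.6/143.7 = 1.583855, K_C = 43.1/143.7 = 0.299930, K_D = 42.7/143.7 = 0.297147
Let ψ = V/F and solve Σ zᵢ(Kᵢ−1)/(1+ψ(Kᵢ−1)) = 0.
Check two-phase: ΣzᵢKᵢ = 1.7185 > 1 and Σzᵢ/Kᵢ = 1.9366 > 1, so g(0) = 0.7185 > 0 and g(1) = -0.9366 < 0.
Newton iteration, ψ⁰ = 0.5:
  ψ = 0.5000: g = -0.09760, g' = -1.1374 → ψ = 0.4142
  ψ = 0.4142: g = 0.00035, g' = -1.1562 → ψ = 0.4145
Converged at ψ = 0.4145.

ψ = 0.4145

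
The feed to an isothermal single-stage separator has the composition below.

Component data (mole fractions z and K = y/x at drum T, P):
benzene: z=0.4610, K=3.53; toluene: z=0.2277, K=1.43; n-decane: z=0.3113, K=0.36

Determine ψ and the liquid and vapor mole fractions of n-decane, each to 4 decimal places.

ψ = 0.8553, x_n-decane = 0.6878, y_n-decane = 0.2476

Let ψ = V/F and solve Σ zᵢ(Kᵢ−1)/(1+ψ(Kᵢ−1)) = 0.
Feasibility: ΣzᵢKᵢ = 2.0650, Σzᵢ/Kᵢ = 1.1545 — both > 1, two phases present.
Newton–Raphson from ψ = 0.37:
  ψ = 0.3700: g = 0.42584, g' = -1.0374 → ψ = 0.7805
  ψ = 0.7805: g = 0.06734, g' = -0.8661 → ψ = 0.8582
  ψ = 0.8582: g = -0.00272, g' = -0.9435 → ψ = 0.8553
Converged at ψ = 0.8553.
Compositions from xᵢ = zᵢ/(1+ψ(Kᵢ−1)), yᵢ = Kᵢxᵢ:
  benzene: x = 0.1457, y = 0.5143
  toluene: x = 0.1665, y = 0.2381
  n-decane: x = 0.6878, y = 0.2476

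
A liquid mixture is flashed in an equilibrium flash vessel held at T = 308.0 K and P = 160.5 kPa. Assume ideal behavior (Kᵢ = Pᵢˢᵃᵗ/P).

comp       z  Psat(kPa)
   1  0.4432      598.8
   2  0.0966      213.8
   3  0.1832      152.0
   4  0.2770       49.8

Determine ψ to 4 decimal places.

Raoult's law: Kᵢ = Pᵢˢᵃᵗ/P = Pᵢˢᵃᵗ/160.5.
  K_1 = 598.8/160.5 = 3.730841, K_2 = 213.8/160.5 = 1.332087, K_3 = 152.0/160.5 = 0.947040, K_4 = 49.8/160.5 = 0.310280
Newton iteration, ψ⁰ = 0.5:
  ψ = 0.5000: g = 0.23759, g' = -0.9061 → ψ = 0.7622
  ψ = 0.7622: g = 0.00544, g' = -0.9412 → ψ = 0.7680
Converged at ψ = 0.7680.

ψ = 0.7680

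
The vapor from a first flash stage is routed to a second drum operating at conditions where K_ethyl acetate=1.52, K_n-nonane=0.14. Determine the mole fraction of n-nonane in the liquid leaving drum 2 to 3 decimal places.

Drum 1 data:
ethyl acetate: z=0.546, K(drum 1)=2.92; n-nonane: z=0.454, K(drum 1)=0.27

x_n-nonane (drum 2) = 0.377

Drum 1:
Binary case is linear: z₁(K₁−1)(1+ψ₁(K₂−1)) + z₂(K₂−1)(1+ψ₁(K₁−1)) = 0
⇒ ψ₁ = [z₁(K₁−1)+z₂(K₂−1)] / [−(K₁−1)(K₂−1)] = 0.7169/1.4016 = 0.511
Drum-1 compositions:
  ethyl acetate: x = 0.275, y = 0.804
  n-nonane: x = 0.725, y = 0.196
Drum-2 feed = drum-1 vapor: z₂ = (0.8044, 0.1956).
Drum 2:
Rachford–Rice: g(ψ₂) = Σ zᵢ(Kᵢ−1)/(1+ψ₂(Kᵢ−1)) = 0.
Check two-phase: ΣzᵢKᵢ = 1.250 > 1 and Σzᵢ/Kᵢ = 1.927 > 1, so g(0) = 0.250 > 0 and g(1) = -0.927 < 0.
Binary case is linear: z₁(K₁−1)(1+ψ₂(K₂−1)) + z₂(K₂−1)(1+ψ₂(K₁−1)) = 0
⇒ ψ₂ = [z₁(K₁−1)+z₂(K₂−1)] / [−(K₁−1)(K₂−1)] = 0.2500/0.4472 = 0.559
  ethyl acetate: x = 0.623, y = 0.947
  n-nonane: x = 0.377, y = 0.053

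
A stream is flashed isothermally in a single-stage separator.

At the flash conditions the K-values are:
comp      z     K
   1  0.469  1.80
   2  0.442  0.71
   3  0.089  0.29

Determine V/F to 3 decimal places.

V/F = 0.564

Newton iteration, V/F⁰ = 0.32:
  V/F = 0.320: g = 0.0757, g' = -0.311 → V/F = 0.564
Converged at V/F = 0.564.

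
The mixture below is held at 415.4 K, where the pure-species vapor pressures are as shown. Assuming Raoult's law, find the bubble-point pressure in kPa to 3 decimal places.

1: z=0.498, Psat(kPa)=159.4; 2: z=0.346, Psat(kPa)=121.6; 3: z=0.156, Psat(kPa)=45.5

At the bubble point ψ → 0, so ΣzᵢKᵢ = 1 with Kᵢ = Pᵢˢᵃᵗ/P ⇒ P = ΣzᵢPᵢˢᵃᵗ.
P = 0.498·159.4 + 0.346·121.6 + 0.156·45.5 = 128.553 kPa

Pbub = 128.553 kPa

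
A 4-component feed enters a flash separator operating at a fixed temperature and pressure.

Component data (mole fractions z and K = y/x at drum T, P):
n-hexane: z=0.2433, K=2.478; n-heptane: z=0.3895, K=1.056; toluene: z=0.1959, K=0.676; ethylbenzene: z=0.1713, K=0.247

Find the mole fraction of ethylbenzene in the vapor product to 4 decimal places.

Rachford–Rice: g(V/F) = Σ zᵢ(Kᵢ−1)/(1+V/F(Kᵢ−1)) = 0.
Feasibility: ΣzᵢKᵢ = 1.1889, Σzᵢ/Kᵢ = 1.4503 — both > 1, two phases present.
Newton iteration, V/F⁰ = 0.69:
  V/F = 0.6900: g = -0.15120, g' = -0.5863 → V/F = 0.4321
  V/F = 0.4321: g = -0.02427, g' = -0.4403 → V/F = 0.3770
  V/F = 0.3770: g = -0.00014, g' = -0.4364 → V/F = 0.3767
Converged at V/F = 0.3767.
Compositions from xᵢ = zᵢ/(1+V/F(Kᵢ−1)), yᵢ = Kᵢxᵢ:
  n-hexane: x = 0.1563, y = 0.3873
  n-heptane: x = 0.3815, y = 0.4028
  toluene: x = 0.2231, y = 0.1508
  ethylbenzene: x = 0.2391, y = 0.0591

y_ethylbenzene = 0.0591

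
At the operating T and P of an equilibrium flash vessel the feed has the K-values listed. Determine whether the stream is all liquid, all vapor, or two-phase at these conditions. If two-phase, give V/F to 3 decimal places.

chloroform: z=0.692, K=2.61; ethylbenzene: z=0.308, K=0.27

two-phase, V/F = 0.757

ΣzᵢKᵢ = 1.889; Σzᵢ/Kᵢ = 1.406.
Both exceed 1, so a two-phase solution exists.
Rachford–Rice: g(ψ) = Σ zᵢ(Kᵢ−1)/(1+ψ(Kᵢ−1)) = 0.
Newton–Raphson from ψ = 0.42:
  ψ = 0.420: g = 0.3404, g' = -0.980 → ψ = 0.767
  ψ = 0.767: g = -0.0129, g' = -1.208 → ψ = 0.757
Converged at ψ = 0.757.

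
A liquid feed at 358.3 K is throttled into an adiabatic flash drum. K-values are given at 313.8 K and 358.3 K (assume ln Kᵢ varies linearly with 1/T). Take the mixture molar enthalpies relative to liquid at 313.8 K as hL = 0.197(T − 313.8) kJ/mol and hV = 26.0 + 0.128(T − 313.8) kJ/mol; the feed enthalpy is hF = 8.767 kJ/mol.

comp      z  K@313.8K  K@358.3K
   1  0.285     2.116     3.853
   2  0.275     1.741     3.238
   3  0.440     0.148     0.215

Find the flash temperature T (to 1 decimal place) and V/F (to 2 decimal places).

Adiabatic flash: solve Rachford–Rice at each trial T, then check hF = ψ·hV(T) + (1−ψ)·hL(T).
  T = 313.8 K: K = (2.116, 1.741, 0.148), RR gives ψ = 0.182, H_out = 4.740 kJ/mol
  T = 358.3 K: K = (3.853, 3.238, 0.215), RR gives ψ = 0.539, H_out = 21.135 kJ/mol
  T = 336.1 K: K = (2.915, 2.425, 0.181), RR gives ψ = 0.418, H_out = 14.627 kJ/mol
  T = 325.0 K: K = (2.499, 2.068, 0.164), RR gives ψ = 0.325, H_out = 10.414 kJ/mol
  T = 319.4 K: K = (2.303, 1.900, 0.156), RR gives ψ = 0.262, H_out = 7.824 kJ/mol
  T = 322.2 K: K = (2.400, 1.983, 0.160), RR gives ψ = 0.296, H_out = 9.170 kJ/mol
  T = 320.8 K: K = (2.351, 1.942, 0.158), RR gives ψ = 0.279, H_out = 8.511 kJ/mol
Linear interpolation between T = 320.8 (H_out = 8.511) and T = 322.2 (H_out = 9.170) on hF = 8.767 gives T ≈ 321.3 K, at which ψ = 0.29.

T = 321.3 K, V/F = 0.29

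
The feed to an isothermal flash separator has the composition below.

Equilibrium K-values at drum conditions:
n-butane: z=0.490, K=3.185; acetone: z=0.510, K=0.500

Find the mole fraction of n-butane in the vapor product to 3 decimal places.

Let ψ = V/F and solve Σ zᵢ(Kᵢ−1)/(1+ψ(Kᵢ−1)) = 0.
g(0) = ΣzᵢKᵢ − 1 = 0.816 and g(1) = 1 − Σzᵢ/Kᵢ = -0.174, so a root lies in (0, 1).
Binary case is linear: z₁(K₁−1)(1+ψ(K₂−1)) + z₂(K₂−1)(1+ψ(K₁−1)) = 0
⇒ ψ = [z₁(K₁−1)+z₂(K₂−1)] / [−(K₁−1)(K₂−1)] = 0.8157/1.0925 = 0.747
Compositions from xᵢ = zᵢ/(1+ψ(Kᵢ−1)), yᵢ = Kᵢxᵢ:
  n-butane: x = 0.186, y = 0.593
  acetone: x = 0.814, y = 0.407

y_n-butane = 0.593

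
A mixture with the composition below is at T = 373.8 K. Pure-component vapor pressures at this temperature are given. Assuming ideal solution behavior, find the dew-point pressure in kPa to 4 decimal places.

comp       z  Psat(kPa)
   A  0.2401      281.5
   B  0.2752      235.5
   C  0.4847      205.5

At the dew point ψ → 1, so Σzᵢ/Kᵢ = 1 with Kᵢ = Pᵢˢᵃᵗ/P ⇒ 1/P = Σzᵢ/Pᵢˢᵃᵗ.
1/P = 0.2401/281.5 + 0.2752/235.5 + 0.4847/205.5 = 0.0043801 ⇒ P = 228.3029 kPa

Pdew = 228.3029 kPa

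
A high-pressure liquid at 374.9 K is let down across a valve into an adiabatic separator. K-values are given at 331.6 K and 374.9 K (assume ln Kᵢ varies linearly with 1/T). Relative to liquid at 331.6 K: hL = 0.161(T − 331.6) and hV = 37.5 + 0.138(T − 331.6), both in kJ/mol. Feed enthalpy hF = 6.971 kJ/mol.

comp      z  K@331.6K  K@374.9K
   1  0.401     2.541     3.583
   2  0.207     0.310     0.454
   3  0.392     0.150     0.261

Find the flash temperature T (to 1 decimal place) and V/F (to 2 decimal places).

T = 338.0 K, V/F = 0.16

Adiabatic flash: solve Rachford–Rice at each trial T, then check hF = ψ·hV(T) + (1−ψ)·hL(T).
  T = 331.6 K: K = (2.541, 0.310, 0.150), RR gives ψ = 0.115, H_out = 4.328 kJ/mol
  T = 374.9 K: K = (3.583, 0.454, 0.261), RR gives ψ = 0.361, H_out = 20.153 kJ/mol
  T = 353.2 K: K = (3.048, 0.379, 0.201), RR gives ψ = 0.250, H_out = 12.722 kJ/mol
  T = 342.4 K: K = (2.791, 0.344, 0.174), RR gives ψ = 0.187, H_out = 8.722 kJ/mol
  T = 337.0 K: K = (2.665, 0.327, 0.162), RR gives ψ = 0.153, H_out = 6.587 kJ/mol
  T = 339.7 K: K = (2.728, 0.335, 0.168), RR gives ψ = 0.171, H_out = 7.668 kJ/mol
  T = 338.4 K: K = (2.698, 0.331, 0.165), RR gives ψ = 0.162, H_out = 7.151 kJ/mol
Linear interpolation between T = 337.0 (H_out = 6.587) and T = 338.4 (H_out = 7.151) on hF = 6.971 gives T ≈ 338.0 K, at which ψ = 0.16.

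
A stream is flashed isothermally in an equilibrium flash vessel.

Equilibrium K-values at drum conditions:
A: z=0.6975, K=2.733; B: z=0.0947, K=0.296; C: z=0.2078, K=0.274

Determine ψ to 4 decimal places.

Material balance + equilibrium reduce to Σ zᵢ(Kᵢ−1)/(1+ψ(Kᵢ−1)) = 0.
Feasibility: ΣzᵢKᵢ = 1.9912, Σzᵢ/Kᵢ = 1.3335 — both > 1, two phases present.
Newton–Raphson from ψ = 0.65:
  ψ = 0.6500: g = 0.15986, g' = -1.0155 → ψ = 0.8074
  ψ = 0.8074: g = -0.01523, g' = -1.2555 → ψ = 0.7953
  ψ = 0.7953: g = -0.00018, g' = -1.2259 → ψ = 0.7951
Converged at ψ = 0.7951.

ψ = 0.7951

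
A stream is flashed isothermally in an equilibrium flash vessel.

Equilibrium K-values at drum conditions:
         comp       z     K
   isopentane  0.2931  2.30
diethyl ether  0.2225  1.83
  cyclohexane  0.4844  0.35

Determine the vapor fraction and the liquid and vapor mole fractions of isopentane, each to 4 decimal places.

Material balance + equilibrium reduce to Σ zᵢ(Kᵢ−1)/(1+ψ(Kᵢ−1)) = 0.
g(0) = ΣzᵢKᵢ − 1 = 0.2508 and g(1) = 1 − Σzᵢ/Kᵢ = -0.6330, so a root lies in (0, 1).
Newton iteration, ψ⁰ = 0.5:
  ψ = 0.5000: g = -0.10502, g' = -0.7077 → ψ = 0.3516
  ψ = 0.3516: g = -0.00368, g' = -0.6690 → ψ = 0.3461
Converged at ψ = 0.3461.
Compositions from xᵢ = zᵢ/(1+ψ(Kᵢ−1)), yᵢ = Kᵢxᵢ:
  isopentane: x = 0.2021, y = 0.4649
  diethyl ether: x = 0.1728, y = 0.3163
  cyclohexane: x = 0.6250, y = 0.2188

ψ = 0.3461, x_isopentane = 0.2021, y_isopentane = 0.4649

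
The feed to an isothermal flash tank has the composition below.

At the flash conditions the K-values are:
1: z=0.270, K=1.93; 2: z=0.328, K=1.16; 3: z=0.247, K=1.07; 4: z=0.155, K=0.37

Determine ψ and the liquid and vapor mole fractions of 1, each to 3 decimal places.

ψ = 0.829, x_1 = 0.152, y_1 = 0.294

Iterate (Newton) starting at ψ = 0.5:
  ψ = 0.500: g = 0.0941, g' = -0.248 → ψ = 0.879
  ψ = 0.879: g = -0.0185, g' = -0.387 → ψ = 0.832
  ψ = 0.832: g = -0.0008, g' = -0.353 → ψ = 0.829
Converged at ψ = 0.829.
Compositions from xᵢ = zᵢ/(1+ψ(Kᵢ−1)), yᵢ = Kᵢxᵢ:
  1: x = 0.152, y = 0.294
  2: x = 0.290, y = 0.336
  3: x = 0.233, y = 0.250
  4: x = 0.325, y = 0.120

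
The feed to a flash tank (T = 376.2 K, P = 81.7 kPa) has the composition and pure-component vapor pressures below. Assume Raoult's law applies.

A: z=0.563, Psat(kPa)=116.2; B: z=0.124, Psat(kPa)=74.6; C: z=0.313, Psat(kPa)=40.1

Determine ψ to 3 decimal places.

Raoult's law: Kᵢ = Pᵢˢᵃᵗ/P = Pᵢˢᵃᵗ/81.7.
  K_A = 116.2/81.7 = 1.42228, K_B = 74.6/81.7 = 0.91310, K_C = 40.1/81.7 = 0.49082
Let ψ = V/F and solve Σ zᵢ(Kᵢ−1)/(1+ψ(Kᵢ−1)) = 0.
Check two-phase: ΣzᵢKᵢ = 1.068 > 1 and Σzᵢ/Kᵢ = 1.169 > 1, so g(0) = 0.068 > 0 and g(1) = -0.169 < 0.
Newton iteration, ψ⁰ = 0.62:
  ψ = 0.620: g = -0.0559, g' = -0.237 → ψ = 0.385
  ψ = 0.385: g = -0.0048, g' = -0.201 → ψ = 0.361
Converged at ψ = 0.361.

ψ = 0.361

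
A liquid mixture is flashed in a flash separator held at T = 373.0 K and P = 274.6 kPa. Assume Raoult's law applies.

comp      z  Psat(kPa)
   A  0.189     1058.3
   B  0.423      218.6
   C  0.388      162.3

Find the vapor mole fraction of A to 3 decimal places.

y_A = 0.373

Raoult's law: Kᵢ = Pᵢˢᵃᵗ/P = Pᵢˢᵃᵗ/274.6.
  K_A = 1058.3/274.6 = 3.85397, K_B = 218.6/274.6 = 0.79607, K_C = 162.3/274.6 = 0.59104
Rachford–Rice: g(ψ) = Σ zᵢ(Kᵢ−1)/(1+ψ(Kᵢ−1)) = 0.
Check two-phase: ΣzᵢKᵢ = 1.294 > 1 and Σzᵢ/Kᵢ = 1.237 > 1, so g(0) = 0.294 > 0 and g(1) = -0.237 < 0.
Iterate (Newton) starting at ψ = 0.45:
  ψ = 0.450: g = -0.0533, g' = -0.414 → ψ = 0.321
  ψ = 0.321: g = 0.0065, g' = -0.525 → ψ = 0.333
  ψ = 0.333: g = 0.0001, g' = -0.511 → ψ = 0.334
Converged at ψ = 0.334.
Compositions from xᵢ = zᵢ/(1+ψ(Kᵢ−1)), yᵢ = Kᵢxᵢ:
  A: x = 0.097, y = 0.373
  B: x = 0.454, y = 0.361
  C: x = 0.449, y = 0.266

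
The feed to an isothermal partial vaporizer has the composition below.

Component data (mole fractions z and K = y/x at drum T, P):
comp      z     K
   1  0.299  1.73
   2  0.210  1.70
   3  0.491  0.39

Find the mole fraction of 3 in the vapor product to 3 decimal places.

Rachford–Rice: g(ψ) = Σ zᵢ(Kᵢ−1)/(1+ψ(Kᵢ−1)) = 0.
Feasibility: ΣzᵢKᵢ = 1.066, Σzᵢ/Kᵢ = 1.555 — both > 1, two phases present.
Newton–Raphson from ψ = 0.5:
  ψ = 0.500: g = -0.1622, g' = -0.520 → ψ = 0.188
  ψ = 0.188: g = -0.0166, g' = -0.437 → ψ = 0.150
Converged at ψ = 0.150.
Compositions from xᵢ = zᵢ/(1+ψ(Kᵢ−1)), yᵢ = Kᵢxᵢ:
  1: x = 0.269, y = 0.466
  2: x = 0.190, y = 0.323
  3: x = 0.541, y = 0.211

y_3 = 0.211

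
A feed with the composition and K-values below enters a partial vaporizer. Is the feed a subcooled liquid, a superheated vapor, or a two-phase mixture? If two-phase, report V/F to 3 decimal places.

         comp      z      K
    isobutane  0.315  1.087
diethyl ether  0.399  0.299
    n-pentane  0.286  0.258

ΣzᵢKᵢ = 0.535; Σzᵢ/Kᵢ = 2.733.
Since ΣzᵢKᵢ < 1 the mixture is below its bubble point — single liquid phase.

subcooled liquid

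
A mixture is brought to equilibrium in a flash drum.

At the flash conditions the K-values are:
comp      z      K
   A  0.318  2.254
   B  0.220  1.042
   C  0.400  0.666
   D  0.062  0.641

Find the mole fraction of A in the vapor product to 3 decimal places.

Rachford–Rice: g(ψ) = Σ zᵢ(Kᵢ−1)/(1+ψ(Kᵢ−1)) = 0.
Feasibility: ΣzᵢKᵢ = 1.252, Σzᵢ/Kᵢ = 1.050 — both > 1, two phases present.
Iterate (Newton) starting at ψ = 0.66:
  ψ = 0.660: g = 0.0266, g' = -0.237 → ψ = 0.772
  ψ = 0.772: g = 0.0007, g' = -0.226 → ψ = 0.775
Converged at ψ = 0.775.
Compositions from xᵢ = zᵢ/(1+ψ(Kᵢ−1)), yᵢ = Kᵢxᵢ:
  A: x = 0.161, y = 0.363
  B: x = 0.213, y = 0.222
  C: x = 0.540, y = 0.360
  D: x = 0.086, y = 0.055

y_A = 0.363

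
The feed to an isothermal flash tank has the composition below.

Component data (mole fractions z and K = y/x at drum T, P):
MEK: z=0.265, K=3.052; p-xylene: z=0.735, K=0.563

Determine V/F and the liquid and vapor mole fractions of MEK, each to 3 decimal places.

Rachford–Rice: g(V/F) = Σ zᵢ(Kᵢ−1)/(1+V/F(Kᵢ−1)) = 0.
g(0) = ΣzᵢKᵢ − 1 = 0.223 and g(1) = 1 − Σzᵢ/Kᵢ = -0.392, so a root lies in (0, 1).
Iterate (Newton) starting at V/F = 0.69:
  V/F = 0.690: g = -0.2348, g' = -0.479 → V/F = 0.200
  V/F = 0.200: g = 0.0338, g' = -0.730 → V/F = 0.246
  V/F = 0.246: g = 0.0015, g' = -0.669 → V/F = 0.248
Converged at V/F = 0.248.
Compositions from xᵢ = zᵢ/(1+V/F(Kᵢ−1)), yᵢ = Kᵢxᵢ:
  MEK: x = 0.176, y = 0.536
  p-xylene: x = 0.824, y = 0.464

V/F = 0.248, x_MEK = 0.176, y_MEK = 0.536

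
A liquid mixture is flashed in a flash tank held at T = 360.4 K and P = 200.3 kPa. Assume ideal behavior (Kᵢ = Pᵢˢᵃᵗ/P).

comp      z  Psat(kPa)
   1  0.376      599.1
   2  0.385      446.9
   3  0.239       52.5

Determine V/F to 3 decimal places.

Raoult's law: Kᵢ = Pᵢˢᵃᵗ/P = Pᵢˢᵃᵗ/200.3.
  K_1 = 599.1/200.3 = 2.99101, K_2 = 446.9/200.3 = 2.23115, K_3 = 52.5/200.3 = 0.26211
Material balance + equilibrium reduce to Σ zᵢ(Kᵢ−1)/(1+V/F(Kᵢ−1)) = 0.
g(0) = ΣzᵢKᵢ − 1 = 1.046 and g(1) = 1 − Σzᵢ/Kᵢ = -0.210, so a root lies in (0, 1).
Newton iteration, V/F⁰ = 0.37:
  V/F = 0.370: g = 0.5141, g' = -1.016 → V/F = 0.876
  V/F = 0.876: g = 0.0020, g' = -1.374 → V/F = 0.878
Converged at V/F = 0.878.

V/F = 0.878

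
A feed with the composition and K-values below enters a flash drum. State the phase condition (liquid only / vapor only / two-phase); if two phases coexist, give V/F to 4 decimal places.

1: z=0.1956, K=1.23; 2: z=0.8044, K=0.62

liquid only

ΣzᵢKᵢ = 0.7393; Σzᵢ/Kᵢ = 1.4564.
Since ΣzᵢKᵢ < 1 the mixture is below its bubble point — single liquid phase.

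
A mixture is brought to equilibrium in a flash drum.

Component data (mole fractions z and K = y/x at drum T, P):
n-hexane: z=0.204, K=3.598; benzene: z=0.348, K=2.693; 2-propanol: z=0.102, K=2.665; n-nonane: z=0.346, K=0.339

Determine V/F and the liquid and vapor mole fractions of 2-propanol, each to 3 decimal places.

Material balance + equilibrium reduce to Σ zᵢ(Kᵢ−1)/(1+V/F(Kᵢ−1)) = 0.
Feasibility: ΣzᵢKᵢ = 2.060, Σzᵢ/Kᵢ = 1.245 — both > 1, two phases present.
Iterate (Newton) starting at V/F = 0.5:
  V/F = 0.500: g = 0.3007, g' = -0.975 → V/F = 0.809
Converged at V/F = 0.809.
Compositions from xᵢ = zᵢ/(1+V/F(Kᵢ−1)), yᵢ = Kᵢxᵢ:
  n-hexane: x = 0.066, y = 0.237
  benzene: x = 0.147, y = 0.395
  2-propanol: x = 0.043, y = 0.116
  n-nonane: x = 0.744, y = 0.252

V/F = 0.809, x_2-propanol = 0.043, y_2-propanol = 0.116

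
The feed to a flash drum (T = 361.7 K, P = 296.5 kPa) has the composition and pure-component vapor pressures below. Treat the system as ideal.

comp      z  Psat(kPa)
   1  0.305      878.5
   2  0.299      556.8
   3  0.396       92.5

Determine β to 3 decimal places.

β = 0.581

Raoult's law: Kᵢ = Pᵢˢᵃᵗ/P = Pᵢˢᵃᵗ/296.5.
  K_1 = 878.5/296.5 = 2.96290, K_2 = 556.8/296.5 = 1.87791, K_3 = 92.5/296.5 = 0.31197
Let β = V/F and solve Σ zᵢ(Kᵢ−1)/(1+β(Kᵢ−1)) = 0.
Check two-phase: ΣzᵢKᵢ = 1.589 > 1 and Σzᵢ/Kᵢ = 1.531 > 1, so g(0) = 0.589 > 0 and g(1) = -0.531 < 0.
Newton–Raphson from β = 0.53:
  β = 0.530: g = 0.0437, g' = -0.854 → β = 0.581
Converged at β = 0.581.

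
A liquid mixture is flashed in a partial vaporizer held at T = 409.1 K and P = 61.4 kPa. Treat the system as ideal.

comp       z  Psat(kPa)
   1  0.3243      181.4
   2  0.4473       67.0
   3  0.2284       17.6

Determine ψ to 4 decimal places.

Raoult's law: Kᵢ = Pᵢˢᵃᵗ/P = Pᵢˢᵃᵗ/61.4.
  K_1 = 181.4/61.4 = 2.954397, K_2 = 67.0/61.4 = 1.091205, K_3 = 17.6/61.4 = 0.286645
Newton–Raphson from ψ = 0.5:
  ψ = 0.5000: g = 0.10631, g' = -0.6011 → ψ = 0.6769
  ψ = 0.6769: g = -0.00377, g' = -0.6675 → ψ = 0.6712
Converged at ψ = 0.6712.

ψ = 0.6712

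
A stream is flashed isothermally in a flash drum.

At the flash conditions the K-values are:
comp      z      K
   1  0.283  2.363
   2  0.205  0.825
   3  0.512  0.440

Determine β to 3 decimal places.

Material balance + equilibrium reduce to Σ zᵢ(Kᵢ−1)/(1+β(Kᵢ−1)) = 0.
Check two-phase: ΣzᵢKᵢ = 1.063 > 1 and Σzᵢ/Kᵢ = 1.532 > 1, so g(0) = 0.063 > 0 and g(1) = -0.532 < 0.
Newton iteration, β⁰ = 0.5:
  β = 0.500: g = -0.2081, g' = -0.503 → β = 0.086
  β = 0.086: g = 0.0074, g' = -0.605 → β = 0.099
Converged at β = 0.099.

β = 0.099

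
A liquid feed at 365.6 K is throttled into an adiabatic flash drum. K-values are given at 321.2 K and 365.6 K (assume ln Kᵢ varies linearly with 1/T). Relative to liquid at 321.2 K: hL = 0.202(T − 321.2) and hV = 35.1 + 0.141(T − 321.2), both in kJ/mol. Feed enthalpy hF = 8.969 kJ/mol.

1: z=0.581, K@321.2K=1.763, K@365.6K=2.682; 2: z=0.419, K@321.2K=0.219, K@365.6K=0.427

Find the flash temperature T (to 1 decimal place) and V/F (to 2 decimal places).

Adiabatic flash: solve Rachford–Rice at each trial T, then check hF = ψ·hV(T) + (1−ψ)·hL(T).
  T = 321.2 K: K = (1.763, 0.219), RR gives ψ = 0.195, H_out = 6.836 kJ/mol
  T = 365.6 K: K = (2.682, 0.427), RR gives ψ = 0.765, H_out = 33.744 kJ/mol
  T = 343.4 K: K = (2.204, 0.312), RR gives ψ = 0.497, H_out = 21.259 kJ/mol
  T = 332.3 K: K = (1.979, 0.263), RR gives ψ = 0.360, H_out = 14.647 kJ/mol
  T = 326.8 K: K = (1.871, 0.241), RR gives ψ = 0.284, H_out = 10.995 kJ/mol
  T = 324.0 K: K = (1.816, 0.230), RR gives ψ = 0.241, H_out = 8.983 kJ/mol
  T = 322.6 K: K = (1.790, 0.224), RR gives ψ = 0.218, H_out = 7.929 kJ/mol
Linear interpolation between T = 322.6 (H_out = 7.929) and T = 324.0 (H_out = 8.983) on hF = 8.969 gives T ≈ 324.0 K, at which ψ = 0.24.

T = 324.0 K, V/F = 0.24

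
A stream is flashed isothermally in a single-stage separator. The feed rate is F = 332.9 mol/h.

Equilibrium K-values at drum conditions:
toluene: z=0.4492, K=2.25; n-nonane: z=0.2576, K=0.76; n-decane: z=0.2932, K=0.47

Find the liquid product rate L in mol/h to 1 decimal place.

L = 116.9 mol/h

Let β = V/F and solve Σ zᵢ(Kᵢ−1)/(1+β(Kᵢ−1)) = 0.
Check two-phase: ΣzᵢKᵢ = 1.3443 > 1 and Σzᵢ/Kᵢ = 1.1624 > 1, so g(0) = 0.3443 > 0 and g(1) = -0.1624 < 0.
Newton–Raphson from β = 0.47:
  β = 0.4700: g = 0.07707, g' = -0.4434 → β = 0.6438
  β = 0.6438: g = 0.00212, g' = -0.4260 → β = 0.6488
Converged at β = 0.6488.
Then V = β·F = 0.6488·332.9 = 216.0 mol/h and L = F − V = 116.9 mol/h.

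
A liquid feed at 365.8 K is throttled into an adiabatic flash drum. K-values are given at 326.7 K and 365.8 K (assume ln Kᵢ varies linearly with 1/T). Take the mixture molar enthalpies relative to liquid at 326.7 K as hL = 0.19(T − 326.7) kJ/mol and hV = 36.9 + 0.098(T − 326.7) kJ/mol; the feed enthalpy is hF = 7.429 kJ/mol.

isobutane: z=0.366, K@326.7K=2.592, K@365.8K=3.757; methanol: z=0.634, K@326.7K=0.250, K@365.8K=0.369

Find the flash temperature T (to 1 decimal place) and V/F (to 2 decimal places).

Adiabatic flash: solve Rachford–Rice at each trial T, then check hF = ψ·hV(T) + (1−ψ)·hL(T).
  T = 326.7 K: K = (2.592, 0.250), RR gives ψ = 0.090, H_out = 3.312 kJ/mol
  T = 365.8 K: K = (3.757, 0.369), RR gives ψ = 0.350, H_out = 19.087 kJ/mol
  T = 346.2 K: K = (3.152, 0.307), RR gives ψ = 0.233, H_out = 11.901 kJ/mol
  T = 336.4 K: K = (2.865, 0.278), RR gives ψ = 0.167, H_out = 7.847 kJ/mol
  T = 331.5 K: K = (2.726, 0.264), RR gives ψ = 0.130, H_out = 5.636 kJ/mol
  T = 333.9 K: K = (2.794, 0.270), RR gives ψ = 0.148, H_out = 6.737 kJ/mol
  T = 335.1 K: K = (2.828, 0.274), RR gives ψ = 0.157, H_out = 7.275 kJ/mol
Linear interpolation between T = 335.1 (H_out = 7.275) and T = 336.4 (H_out = 7.847) on hF = 7.429 gives T ≈ 335.4 K, at which ψ = 0.16.

T = 335.4 K, V/F = 0.16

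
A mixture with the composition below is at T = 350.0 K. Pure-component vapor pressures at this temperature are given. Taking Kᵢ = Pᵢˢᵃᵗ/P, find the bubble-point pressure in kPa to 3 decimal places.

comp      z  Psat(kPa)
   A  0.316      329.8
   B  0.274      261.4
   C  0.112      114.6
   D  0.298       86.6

At the bubble point ψ → 0, so ΣzᵢKᵢ = 1 with Kᵢ = Pᵢˢᵃᵗ/P ⇒ P = ΣzᵢPᵢˢᵃᵗ.
P = 0.316·329.8 + 0.274·261.4 + 0.112·114.6 + 0.298·86.6 = 214.482 kPa

Pbub = 214.482 kPa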